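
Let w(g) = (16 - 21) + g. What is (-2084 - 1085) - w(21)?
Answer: -3185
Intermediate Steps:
w(g) = -5 + g
(-2084 - 1085) - w(21) = (-2084 - 1085) - (-5 + 21) = -3169 - 1*16 = -3169 - 16 = -3185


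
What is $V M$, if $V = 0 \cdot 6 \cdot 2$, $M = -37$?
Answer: $0$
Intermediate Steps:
$V = 0$ ($V = 0 \cdot 2 = 0$)
$V M = 0 \left(-37\right) = 0$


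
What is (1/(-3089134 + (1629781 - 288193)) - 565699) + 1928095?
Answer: 2380849680215/1747546 ≈ 1.3624e+6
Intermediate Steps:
(1/(-3089134 + (1629781 - 288193)) - 565699) + 1928095 = (1/(-3089134 + 1341588) - 565699) + 1928095 = (1/(-1747546) - 565699) + 1928095 = (-1/1747546 - 565699) + 1928095 = -988585024655/1747546 + 1928095 = 2380849680215/1747546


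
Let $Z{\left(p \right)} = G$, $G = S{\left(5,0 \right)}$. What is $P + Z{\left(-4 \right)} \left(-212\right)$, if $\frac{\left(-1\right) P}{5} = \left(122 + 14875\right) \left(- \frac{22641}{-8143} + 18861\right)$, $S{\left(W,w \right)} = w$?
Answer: $- \frac{11518278183540}{8143} \approx -1.4145 \cdot 10^{9}$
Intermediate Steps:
$G = 0$
$Z{\left(p \right)} = 0$
$P = - \frac{11518278183540}{8143}$ ($P = - 5 \left(122 + 14875\right) \left(- \frac{22641}{-8143} + 18861\right) = - 5 \cdot 14997 \left(\left(-22641\right) \left(- \frac{1}{8143}\right) + 18861\right) = - 5 \cdot 14997 \left(\frac{22641}{8143} + 18861\right) = - 5 \cdot 14997 \cdot \frac{153607764}{8143} = \left(-5\right) \frac{2303655636708}{8143} = - \frac{11518278183540}{8143} \approx -1.4145 \cdot 10^{9}$)
$P + Z{\left(-4 \right)} \left(-212\right) = - \frac{11518278183540}{8143} + 0 \left(-212\right) = - \frac{11518278183540}{8143} + 0 = - \frac{11518278183540}{8143}$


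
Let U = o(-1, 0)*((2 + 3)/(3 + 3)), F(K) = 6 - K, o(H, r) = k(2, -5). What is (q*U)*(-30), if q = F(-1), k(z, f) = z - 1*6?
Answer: 700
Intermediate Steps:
k(z, f) = -6 + z (k(z, f) = z - 6 = -6 + z)
o(H, r) = -4 (o(H, r) = -6 + 2 = -4)
q = 7 (q = 6 - 1*(-1) = 6 + 1 = 7)
U = -10/3 (U = -4*(2 + 3)/(3 + 3) = -20/6 = -4*5/6 = -10/3 ≈ -3.3333)
(q*U)*(-30) = (7*(-10/3))*(-30) = -70/3*(-30) = 700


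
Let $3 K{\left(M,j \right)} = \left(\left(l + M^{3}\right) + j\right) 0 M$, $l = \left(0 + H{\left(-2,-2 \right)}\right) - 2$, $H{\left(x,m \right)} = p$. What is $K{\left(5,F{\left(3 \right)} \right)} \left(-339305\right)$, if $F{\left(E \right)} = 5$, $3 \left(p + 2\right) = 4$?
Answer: $0$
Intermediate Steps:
$p = - \frac{2}{3}$ ($p = -2 + \frac{1}{3} \cdot 4 = -2 + \frac{4}{3} = - \frac{2}{3} \approx -0.66667$)
$H{\left(x,m \right)} = - \frac{2}{3}$
$l = - \frac{8}{3}$ ($l = \left(0 - \frac{2}{3}\right) - 2 = - \frac{2}{3} - 2 = - \frac{8}{3} \approx -2.6667$)
$K{\left(M,j \right)} = 0$ ($K{\left(M,j \right)} = \frac{\left(\left(- \frac{8}{3} + M^{3}\right) + j\right) 0 M}{3} = \frac{\left(- \frac{8}{3} + j + M^{3}\right) 0}{3} = \frac{1}{3} \cdot 0 = 0$)
$K{\left(5,F{\left(3 \right)} \right)} \left(-339305\right) = 0 \left(-339305\right) = 0$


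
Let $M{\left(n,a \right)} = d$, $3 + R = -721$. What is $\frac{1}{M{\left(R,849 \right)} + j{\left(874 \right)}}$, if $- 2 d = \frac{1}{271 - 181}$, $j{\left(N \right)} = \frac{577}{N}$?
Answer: $\frac{78660}{51493} \approx 1.5276$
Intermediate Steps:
$R = -724$ ($R = -3 - 721 = -724$)
$d = - \frac{1}{180}$ ($d = - \frac{1}{2 \left(271 - 181\right)} = - \frac{1}{2 \cdot 90} = \left(- \frac{1}{2}\right) \frac{1}{90} = - \frac{1}{180} \approx -0.0055556$)
$M{\left(n,a \right)} = - \frac{1}{180}$
$\frac{1}{M{\left(R,849 \right)} + j{\left(874 \right)}} = \frac{1}{- \frac{1}{180} + \frac{577}{874}} = \frac{1}{\frac{51493}{78660}} = \frac{78660}{51493}$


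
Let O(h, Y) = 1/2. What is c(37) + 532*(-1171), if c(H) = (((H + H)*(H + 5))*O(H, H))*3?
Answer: -618310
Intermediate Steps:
O(h, Y) = ½
c(H) = 3*H*(5 + H) (c(H) = (((H + H)*(H + 5))*(½))*3 = (((2*H)*(5 + H))*(½))*3 = ((2*H*(5 + H))*(½))*3 = (H*(5 + H))*3 = 3*H*(5 + H))
c(37) + 532*(-1171) = 3*37*(5 + 37) + 532*(-1171) = 3*37*42 - 622972 = 4662 - 622972 = -618310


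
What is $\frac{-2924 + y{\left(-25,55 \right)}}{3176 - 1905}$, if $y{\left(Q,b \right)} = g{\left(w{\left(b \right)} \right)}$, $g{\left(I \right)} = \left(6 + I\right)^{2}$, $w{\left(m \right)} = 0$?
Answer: $- \frac{2888}{1271} \approx -2.2722$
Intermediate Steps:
$y{\left(Q,b \right)} = 36$ ($y{\left(Q,b \right)} = \left(6 + 0\right)^{2} = 6^{2} = 36$)
$\frac{-2924 + y{\left(-25,55 \right)}}{3176 - 1905} = \frac{-2924 + 36}{3176 - 1905} = - \frac{2888}{1271}$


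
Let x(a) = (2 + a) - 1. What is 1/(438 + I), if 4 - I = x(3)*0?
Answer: 1/442 ≈ 0.0022624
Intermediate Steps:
x(a) = 1 + a
I = 4 (I = 4 - (1 + 3)*0 = 4 - 4*0 = 4 - 1*0 = 4 + 0 = 4)
1/(438 + I) = 1/(438 + 4) = 1/442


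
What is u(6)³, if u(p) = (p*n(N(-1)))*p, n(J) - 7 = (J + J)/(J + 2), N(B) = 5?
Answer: 9582162624/343 ≈ 2.7936e+7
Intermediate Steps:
n(J) = 7 + 2*J/(2 + J) (n(J) = 7 + (J + J)/(J + 2) = 7 + (2*J)/(2 + J) = 7 + 2*J/(2 + J))
u(p) = 59*p²/7 (u(p) = (p*((14 + 9*5)/(2 + 5)))*p = (p*((14 + 45)/7))*p = (p*((⅐)*59))*p = (p*(59/7))*p = (59*p/7)*p = 59*p²/7)
u(6)³ = ((59/7)*6²)³ = ((59/7)*36)³ = (2124/7)³ = 9582162624/343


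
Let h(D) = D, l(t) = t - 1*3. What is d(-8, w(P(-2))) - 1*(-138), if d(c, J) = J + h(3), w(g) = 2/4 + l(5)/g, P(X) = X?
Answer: 281/2 ≈ 140.50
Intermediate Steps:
l(t) = -3 + t (l(t) = t - 3 = -3 + t)
w(g) = 1/2 + 2/g (w(g) = 2/4 + (-3 + 5)/g = 2*(1/4) + 2/g = 1/2 + 2/g)
d(c, J) = 3 + J (d(c, J) = J + 3 = 3 + J)
d(-8, w(P(-2))) - 1*(-138) = (3 + (1/2)*(4 - 2)/(-2)) - 1*(-138) = (3 + (1/2)*(-1/2)*2) + 138 = (3 - 1/2) + 138 = 5/2 + 138 = 281/2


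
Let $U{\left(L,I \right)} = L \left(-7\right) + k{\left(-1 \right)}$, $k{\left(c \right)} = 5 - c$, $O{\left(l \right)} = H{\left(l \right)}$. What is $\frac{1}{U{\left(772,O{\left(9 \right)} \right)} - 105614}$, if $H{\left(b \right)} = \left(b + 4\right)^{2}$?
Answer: $- \frac{1}{111012} \approx -9.008 \cdot 10^{-6}$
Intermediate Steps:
$H{\left(b \right)} = \left(4 + b\right)^{2}$
$O{\left(l \right)} = \left(4 + l\right)^{2}$
$U{\left(L,I \right)} = 6 - 7 L$ ($U{\left(L,I \right)} = L \left(-7\right) + \left(5 - -1\right) = - 7 L + \left(5 + 1\right) = - 7 L + 6 = 6 - 7 L$)
$\frac{1}{U{\left(772,O{\left(9 \right)} \right)} - 105614} = \frac{1}{\left(6 - 5404\right) - 105614} = \frac{1}{-5398 - 105614} = \frac{1}{-111012} = - \frac{1}{111012}$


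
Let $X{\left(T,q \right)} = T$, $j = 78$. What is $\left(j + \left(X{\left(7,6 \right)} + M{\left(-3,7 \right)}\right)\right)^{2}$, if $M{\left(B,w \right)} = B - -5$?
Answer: $7569$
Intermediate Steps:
$M{\left(B,w \right)} = 5 + B$ ($M{\left(B,w \right)} = B + 5 = 5 + B$)
$\left(j + \left(X{\left(7,6 \right)} + M{\left(-3,7 \right)}\right)\right)^{2} = \left(78 + \left(7 + \left(5 - 3\right)\right)\right)^{2} = \left(78 + \left(7 + 2\right)\right)^{2} = \left(78 + 9\right)^{2} = 87^{2} = 7569$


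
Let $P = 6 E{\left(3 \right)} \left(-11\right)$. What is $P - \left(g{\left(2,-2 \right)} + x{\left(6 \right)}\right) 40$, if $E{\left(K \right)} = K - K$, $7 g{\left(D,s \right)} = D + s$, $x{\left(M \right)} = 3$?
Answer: $-120$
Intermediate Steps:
$g{\left(D,s \right)} = \frac{D}{7} + \frac{s}{7}$ ($g{\left(D,s \right)} = \frac{D + s}{7} = \frac{D}{7} + \frac{s}{7}$)
$E{\left(K \right)} = 0$
$P = 0$ ($P = 6 \cdot 0 \left(-11\right) = 0 \left(-11\right) = 0$)
$P - \left(g{\left(2,-2 \right)} + x{\left(6 \right)}\right) 40 = 0 - \left(\left(\frac{1}{7} \cdot 2 + \frac{1}{7} \left(-2\right)\right) + 3\right) 40 = 0 - \left(\left(\frac{2}{7} - \frac{2}{7}\right) + 3\right) 40 = 0 - \left(0 + 3\right) 40 = 0 - 3 \cdot 40 = 0 - 120 = -120$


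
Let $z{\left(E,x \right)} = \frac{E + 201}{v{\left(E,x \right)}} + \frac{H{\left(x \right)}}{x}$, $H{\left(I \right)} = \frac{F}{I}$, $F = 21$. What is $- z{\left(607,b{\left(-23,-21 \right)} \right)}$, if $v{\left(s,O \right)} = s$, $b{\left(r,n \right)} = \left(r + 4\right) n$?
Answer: $- \frac{6126055}{4601667} \approx -1.3313$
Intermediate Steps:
$b{\left(r,n \right)} = n \left(4 + r\right)$ ($b{\left(r,n \right)} = \left(4 + r\right) n = n \left(4 + r\right)$)
$H{\left(I \right)} = \frac{21}{I}$
$z{\left(E,x \right)} = \frac{21}{x^{2}} + \frac{201 + E}{E}$ ($z{\left(E,x \right)} = \frac{E + 201}{E} + \frac{21 \frac{1}{x}}{x} = \frac{201 + E}{E} + \frac{21}{x^{2}} = \frac{21}{x^{2}} + \frac{201 + E}{E}$)
$- z{\left(607,b{\left(-23,-21 \right)} \right)} = - (1 + \frac{21}{441 \left(4 - 23\right)^{2}} + \frac{201}{607}) = - (1 + \frac{21}{159201} + 201 \cdot \frac{1}{607}) = - (1 + \frac{21}{159201} + \frac{201}{607}) = - (1 + 21 \cdot \frac{1}{159201} + \frac{201}{607}) = - (1 + \frac{1}{7581} + \frac{201}{607}) = \left(-1\right) \frac{6126055}{4601667} = - \frac{6126055}{4601667}$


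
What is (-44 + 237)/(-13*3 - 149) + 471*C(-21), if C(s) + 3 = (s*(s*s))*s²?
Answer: -361639241185/188 ≈ -1.9236e+9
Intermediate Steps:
C(s) = -3 + s⁵ (C(s) = -3 + (s*(s*s))*s² = -3 + (s*s²)*s² = -3 + s³*s² = -3 + s⁵)
(-44 + 237)/(-13*3 - 149) + 471*C(-21) = (-44 + 237)/(-13*3 - 149) + 471*(-3 + (-21)⁵) = 193/(-39 - 149) + 471*(-3 - 4084101) = 193/(-188) + 471*(-4084104) = 193*(-1/188) - 1923612984 = -193/188 - 1923612984 = -361639241185/188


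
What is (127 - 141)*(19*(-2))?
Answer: 532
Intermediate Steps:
(127 - 141)*(19*(-2)) = -14*(-38) = 532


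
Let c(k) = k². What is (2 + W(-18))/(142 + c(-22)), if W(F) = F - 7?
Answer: -23/626 ≈ -0.036741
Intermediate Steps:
W(F) = -7 + F
(2 + W(-18))/(142 + c(-22)) = (2 + (-7 - 18))/(142 + (-22)²) = (2 - 25)/(142 + 484) = -23/626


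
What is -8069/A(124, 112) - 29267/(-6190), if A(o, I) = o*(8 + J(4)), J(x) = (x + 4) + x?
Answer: 452701/307024 ≈ 1.4745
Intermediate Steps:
J(x) = 4 + 2*x (J(x) = (4 + x) + x = 4 + 2*x)
A(o, I) = 20*o (A(o, I) = o*(8 + (4 + 2*4)) = o*(8 + (4 + 8)) = o*(8 + 12) = o*20 = 20*o)
-8069/A(124, 112) - 29267/(-6190) = -8069/(20*124) - 29267/(-6190) = -8069/2480 - 29267*(-1/6190) = -8069*1/2480 + 29267/6190 = -8069/2480 + 29267/6190 = 452701/307024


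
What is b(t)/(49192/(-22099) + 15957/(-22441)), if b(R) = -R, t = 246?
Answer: 11090656374/132413765 ≈ 83.758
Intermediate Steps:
b(t)/(49192/(-22099) + 15957/(-22441)) = (-1*246)/(49192/(-22099) + 15957/(-22441)) = -246/(49192*(-1/22099) + 15957*(-1/22441)) = -246/(-4472/2009 - 15957/22441) = -246/(-132413765/45083969) = -246*(-45083969/132413765) = 11090656374/132413765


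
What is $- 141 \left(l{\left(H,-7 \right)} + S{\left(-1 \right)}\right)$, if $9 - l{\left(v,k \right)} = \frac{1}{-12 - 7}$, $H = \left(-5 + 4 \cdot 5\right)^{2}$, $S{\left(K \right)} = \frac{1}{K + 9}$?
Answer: $- \frac{196695}{152} \approx -1294.0$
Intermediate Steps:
$S{\left(K \right)} = \frac{1}{9 + K}$
$H = 225$ ($H = \left(-5 + 20\right)^{2} = 15^{2} = 225$)
$l{\left(v,k \right)} = \frac{172}{19}$ ($l{\left(v,k \right)} = 9 - \frac{1}{-12 - 7} = 9 - \frac{1}{-19} = 9 - - \frac{1}{19} = 9 + \frac{1}{19} = \frac{172}{19}$)
$- 141 \left(l{\left(H,-7 \right)} + S{\left(-1 \right)}\right) = - 141 \left(\frac{172}{19} + \frac{1}{9 - 1}\right) = - 141 \left(\frac{172}{19} + \frac{1}{8}\right) = \left(-141\right) \frac{1395}{152} = - \frac{196695}{152}$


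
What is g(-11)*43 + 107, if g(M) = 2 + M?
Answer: -280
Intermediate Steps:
g(-11)*43 + 107 = (2 - 11)*43 + 107 = -9*43 + 107 = -387 + 107 = -280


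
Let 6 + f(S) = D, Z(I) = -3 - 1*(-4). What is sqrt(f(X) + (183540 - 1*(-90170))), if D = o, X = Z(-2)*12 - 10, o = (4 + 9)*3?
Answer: sqrt(273743) ≈ 523.20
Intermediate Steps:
Z(I) = 1 (Z(I) = -3 + 4 = 1)
o = 39 (o = 13*3 = 39)
X = 2 (X = 1*12 - 10 = 12 - 10 = 2)
D = 39
f(S) = 33 (f(S) = -6 + 39 = 33)
sqrt(f(X) + (183540 - 1*(-90170))) = sqrt(33 + (183540 - 1*(-90170))) = sqrt(33 + (183540 + 90170)) = sqrt(33 + 273710) = sqrt(273743)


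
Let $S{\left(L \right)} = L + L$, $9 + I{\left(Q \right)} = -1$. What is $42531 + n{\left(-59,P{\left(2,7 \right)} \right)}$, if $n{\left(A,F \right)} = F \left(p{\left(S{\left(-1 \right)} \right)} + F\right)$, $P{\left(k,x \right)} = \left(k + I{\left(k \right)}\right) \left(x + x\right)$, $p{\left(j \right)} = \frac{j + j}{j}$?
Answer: $54851$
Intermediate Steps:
$I{\left(Q \right)} = -10$ ($I{\left(Q \right)} = -9 - 1 = -10$)
$S{\left(L \right)} = 2 L$
$p{\left(j \right)} = 2$ ($p{\left(j \right)} = \frac{2 j}{j} = 2$)
$P{\left(k,x \right)} = 2 x \left(-10 + k\right)$ ($P{\left(k,x \right)} = \left(k - 10\right) \left(x + x\right) = \left(-10 + k\right) 2 x = 2 x \left(-10 + k\right)$)
$n{\left(A,F \right)} = F \left(2 + F\right)$
$42531 + n{\left(-59,P{\left(2,7 \right)} \right)} = 42531 + 2 \cdot 7 \left(-10 + 2\right) \left(2 + 2 \cdot 7 \left(-10 + 2\right)\right) = 42531 + 2 \cdot 7 \left(-8\right) \left(2 + 2 \cdot 7 \left(-8\right)\right) = 42531 - 112 \left(2 - 112\right) = 42531 - -12320 = 42531 + 12320 = 54851$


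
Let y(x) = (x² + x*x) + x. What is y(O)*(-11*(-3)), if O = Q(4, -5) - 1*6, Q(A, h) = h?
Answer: 7623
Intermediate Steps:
O = -11 (O = -5 - 1*6 = -5 - 6 = -11)
y(x) = x + 2*x² (y(x) = (x² + x²) + x = 2*x² + x = x + 2*x²)
y(O)*(-11*(-3)) = (-11*(1 + 2*(-11)))*(-11*(-3)) = -11*(1 - 22)*33 = -11*(-21)*33 = 231*33 = 7623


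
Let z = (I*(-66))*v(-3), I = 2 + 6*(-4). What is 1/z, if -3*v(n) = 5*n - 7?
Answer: 1/10648 ≈ 9.3914e-5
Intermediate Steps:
I = -22 (I = 2 - 24 = -22)
v(n) = 7/3 - 5*n/3 (v(n) = -(5*n - 7)/3 = -(-7 + 5*n)/3 = 7/3 - 5*n/3)
z = 10648 (z = (-22*(-66))*(7/3 - 5/3*(-3)) = 1452*(7/3 + 5) = 1452*(22/3) = 10648)
1/z = 1/10648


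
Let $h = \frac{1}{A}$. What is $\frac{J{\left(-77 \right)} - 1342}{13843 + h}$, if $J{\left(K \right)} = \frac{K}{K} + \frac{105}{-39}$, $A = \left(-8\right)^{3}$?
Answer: $- \frac{8943616}{92138995} \approx -0.097067$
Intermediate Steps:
$A = -512$
$h = - \frac{1}{512}$ ($h = \frac{1}{-512} = - \frac{1}{512} \approx -0.0019531$)
$J{\left(K \right)} = - \frac{22}{13}$ ($J{\left(K \right)} = 1 + 105 \left(- \frac{1}{39}\right) = 1 - \frac{35}{13} = - \frac{22}{13}$)
$\frac{J{\left(-77 \right)} - 1342}{13843 + h} = \frac{- \frac{22}{13} - 1342}{13843 - \frac{1}{512}} = - \frac{17468}{13 \cdot \frac{7087615}{512}} = \left(- \frac{17468}{13}\right) \frac{512}{7087615} = - \frac{8943616}{92138995}$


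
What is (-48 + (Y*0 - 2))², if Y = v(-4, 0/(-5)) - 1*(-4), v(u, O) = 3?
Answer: 2500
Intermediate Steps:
Y = 7 (Y = 3 - 1*(-4) = 3 + 4 = 7)
(-48 + (Y*0 - 2))² = (-48 + (7*0 - 2))² = (-48 + (0 - 2))² = (-48 - 2)² = (-50)² = 2500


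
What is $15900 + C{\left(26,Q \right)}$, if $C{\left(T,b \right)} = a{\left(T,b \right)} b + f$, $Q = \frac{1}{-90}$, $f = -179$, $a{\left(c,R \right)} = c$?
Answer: $\frac{707432}{45} \approx 15721.0$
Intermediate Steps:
$Q = - \frac{1}{90} \approx -0.011111$
$C{\left(T,b \right)} = -179 + T b$ ($C{\left(T,b \right)} = T b - 179 = -179 + T b$)
$15900 + C{\left(26,Q \right)} = 15900 + \left(-179 + 26 \left(- \frac{1}{90}\right)\right) = 15900 - \frac{8068}{45} = \frac{707432}{45}$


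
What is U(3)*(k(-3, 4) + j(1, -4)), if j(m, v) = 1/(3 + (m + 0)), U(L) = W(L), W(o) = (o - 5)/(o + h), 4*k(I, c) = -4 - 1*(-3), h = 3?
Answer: 0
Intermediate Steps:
k(I, c) = -1/4 (k(I, c) = (-4 - 1*(-3))/4 = (-4 + 3)/4 = (1/4)*(-1) = -1/4)
W(o) = (-5 + o)/(3 + o) (W(o) = (o - 5)/(o + 3) = (-5 + o)/(3 + o))
U(L) = (-5 + L)/(3 + L)
j(m, v) = 1/(3 + m)
U(3)*(k(-3, 4) + j(1, -4)) = ((-5 + 3)/(3 + 3))*(-1/4 + 1/(3 + 1)) = (-2/6)*(-1/4 + 1/4) = ((1/6)*(-2))*(-1/4 + 1/4) = -1/3*0 = 0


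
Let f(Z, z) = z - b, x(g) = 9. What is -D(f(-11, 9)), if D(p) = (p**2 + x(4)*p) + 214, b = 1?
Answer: -350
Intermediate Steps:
f(Z, z) = -1 + z (f(Z, z) = z - 1*1 = z - 1 = -1 + z)
D(p) = 214 + p**2 + 9*p (D(p) = (p**2 + 9*p) + 214 = 214 + p**2 + 9*p)
-D(f(-11, 9)) = -(214 + (-1 + 9)**2 + 9*(-1 + 9)) = -(214 + 8**2 + 9*8) = -(214 + 64 + 72) = -1*350 = -350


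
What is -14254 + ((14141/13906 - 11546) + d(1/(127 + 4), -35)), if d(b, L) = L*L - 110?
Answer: -343255469/13906 ≈ -24684.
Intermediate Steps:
d(b, L) = -110 + L**2 (d(b, L) = L**2 - 110 = -110 + L**2)
-14254 + ((14141/13906 - 11546) + d(1/(127 + 4), -35)) = -14254 + ((14141/13906 - 11546) + (-110 + (-35)**2)) = -14254 + ((14141*(1/13906) - 11546) + (-110 + 1225)) = -14254 + ((14141/13906 - 11546) + 1115) = -14254 + (-160544535/13906 + 1115) = -14254 - 145039345/13906 = -343255469/13906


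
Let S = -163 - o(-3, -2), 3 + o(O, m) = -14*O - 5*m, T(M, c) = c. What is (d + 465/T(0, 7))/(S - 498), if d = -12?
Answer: -381/4970 ≈ -0.076660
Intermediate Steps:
o(O, m) = -3 - 14*O - 5*m (o(O, m) = -3 + (-14*O - 5*m) = -3 - 14*O - 5*m)
S = -212 (S = -163 - (-3 - 14*(-3) - 5*(-2)) = -163 - (-3 + 42 + 10) = -163 - 1*49 = -163 - 49 = -212)
(d + 465/T(0, 7))/(S - 498) = (-12 + 465/7)/(-212 - 498) = (-12 + 465*(1/7))/(-710) = (-12 + 465/7)*(-1/710) = (381/7)*(-1/710) = -381/4970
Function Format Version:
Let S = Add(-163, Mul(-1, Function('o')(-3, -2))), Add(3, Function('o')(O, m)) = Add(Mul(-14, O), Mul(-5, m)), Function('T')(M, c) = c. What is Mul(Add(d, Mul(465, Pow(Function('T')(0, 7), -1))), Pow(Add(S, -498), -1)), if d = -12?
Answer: Rational(-381, 4970) ≈ -0.076660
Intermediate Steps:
Function('o')(O, m) = Add(-3, Mul(-14, O), Mul(-5, m)) (Function('o')(O, m) = Add(-3, Add(Mul(-14, O), Mul(-5, m))) = Add(-3, Mul(-14, O), Mul(-5, m)))
S = -212 (S = Add(-163, Mul(-1, Add(-3, Mul(-14, -3), Mul(-5, -2)))) = Add(-163, Mul(-1, Add(-3, 42, 10))) = Add(-163, Mul(-1, 49)) = Add(-163, -49) = -212)
Mul(Add(d, Mul(465, Pow(Function('T')(0, 7), -1))), Pow(Add(S, -498), -1)) = Mul(Add(-12, Mul(465, Pow(7, -1))), Pow(Add(-212, -498), -1)) = Mul(Add(-12, Mul(465, Rational(1, 7))), Pow(-710, -1)) = Mul(Add(-12, Rational(465, 7)), Rational(-1, 710)) = Mul(Rational(381, 7), Rational(-1, 710)) = Rational(-381, 4970)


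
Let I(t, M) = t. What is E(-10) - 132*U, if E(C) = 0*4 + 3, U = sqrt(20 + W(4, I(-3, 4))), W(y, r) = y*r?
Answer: 3 - 264*sqrt(2) ≈ -370.35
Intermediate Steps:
W(y, r) = r*y
U = 2*sqrt(2) (U = sqrt(20 - 3*4) = sqrt(20 - 12) = sqrt(8) = 2*sqrt(2) ≈ 2.8284)
E(C) = 3 (E(C) = 0 + 3 = 3)
E(-10) - 132*U = 3 - 264*sqrt(2)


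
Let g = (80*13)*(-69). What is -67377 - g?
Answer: 4383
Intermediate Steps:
g = -71760 (g = 1040*(-69) = -71760)
-67377 - g = -67377 - 1*(-71760) = -67377 + 71760 = 4383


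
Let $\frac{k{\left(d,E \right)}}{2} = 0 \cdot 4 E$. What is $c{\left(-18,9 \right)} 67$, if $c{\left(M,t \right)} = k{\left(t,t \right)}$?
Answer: $0$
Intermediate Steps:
$k{\left(d,E \right)} = 0$ ($k{\left(d,E \right)} = 2 \cdot 0 \cdot 4 E = 2 \cdot 0 E = 2 \cdot 0 = 0$)
$c{\left(M,t \right)} = 0$
$c{\left(-18,9 \right)} 67 = 0 \cdot 67 = 0$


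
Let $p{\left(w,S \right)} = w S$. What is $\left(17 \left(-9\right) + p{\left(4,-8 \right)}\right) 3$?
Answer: $-555$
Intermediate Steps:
$p{\left(w,S \right)} = S w$
$\left(17 \left(-9\right) + p{\left(4,-8 \right)}\right) 3 = \left(17 \left(-9\right) - 32\right) 3 = \left(-153 - 32\right) 3 = \left(-185\right) 3 = -555$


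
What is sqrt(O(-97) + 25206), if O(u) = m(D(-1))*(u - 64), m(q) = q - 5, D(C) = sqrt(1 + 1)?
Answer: sqrt(26011 - 161*sqrt(2)) ≈ 160.57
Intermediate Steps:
D(C) = sqrt(2)
m(q) = -5 + q
O(u) = (-64 + u)*(-5 + sqrt(2)) (O(u) = (-5 + sqrt(2))*(u - 64) = (-5 + sqrt(2))*(-64 + u) = (-64 + u)*(-5 + sqrt(2)))
sqrt(O(-97) + 25206) = sqrt(-(-64 - 97)*(5 - sqrt(2)) + 25206) = sqrt(-1*(-161)*(5 - sqrt(2)) + 25206) = sqrt((805 - 161*sqrt(2)) + 25206) = sqrt(26011 - 161*sqrt(2))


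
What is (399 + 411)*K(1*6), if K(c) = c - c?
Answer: 0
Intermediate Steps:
K(c) = 0
(399 + 411)*K(1*6) = (399 + 411)*0 = 810*0 = 0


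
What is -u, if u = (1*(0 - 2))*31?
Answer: 62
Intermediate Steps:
u = -62 (u = (1*(-2))*31 = -2*31 = -62)
-u = -1*(-62) = 62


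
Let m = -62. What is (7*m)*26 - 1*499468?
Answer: -510752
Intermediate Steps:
(7*m)*26 - 1*499468 = (7*(-62))*26 - 1*499468 = -434*26 - 499468 = -11284 - 499468 = -510752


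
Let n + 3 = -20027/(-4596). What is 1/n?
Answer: 4596/6239 ≈ 0.73666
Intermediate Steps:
n = 6239/4596 (n = -3 - 20027/(-4596) = -3 - 20027*(-1/4596) = -3 + 20027/4596 = 6239/4596 ≈ 1.3575)
1/n = 1/(6239/4596) = 4596/6239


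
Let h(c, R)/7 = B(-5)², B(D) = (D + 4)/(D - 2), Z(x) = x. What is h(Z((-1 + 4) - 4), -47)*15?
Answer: 15/7 ≈ 2.1429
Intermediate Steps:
B(D) = (4 + D)/(-2 + D)
h(c, R) = ⅐ (h(c, R) = 7*((4 - 5)/(-2 - 5))² = 7*(-1/(-7))² = 7*(-⅐*(-1))² = 7*(⅐)² = 7*(1/49) = ⅐)
h(Z((-1 + 4) - 4), -47)*15 = (⅐)*15 = 15/7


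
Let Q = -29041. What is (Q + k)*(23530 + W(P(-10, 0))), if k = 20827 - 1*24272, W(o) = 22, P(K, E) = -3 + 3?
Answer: -765110272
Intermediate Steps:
P(K, E) = 0
k = -3445 (k = 20827 - 24272 = -3445)
(Q + k)*(23530 + W(P(-10, 0))) = (-29041 - 3445)*(23530 + 22) = -32486*23552 = -765110272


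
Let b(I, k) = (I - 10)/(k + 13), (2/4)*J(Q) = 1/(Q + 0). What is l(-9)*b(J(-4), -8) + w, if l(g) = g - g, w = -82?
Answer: -82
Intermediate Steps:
l(g) = 0
J(Q) = 2/Q (J(Q) = 2/(Q + 0) = 2/Q)
b(I, k) = (-10 + I)/(13 + k)
l(-9)*b(J(-4), -8) + w = 0*((-10 + 2/(-4))/(13 - 8)) - 82 = 0*((-10 + 2*(-1/4))/5) - 82 = 0*((-10 - 1/2)/5) - 82 = 0*((1/5)*(-21/2)) - 82 = 0*(-21/10) - 82 = 0 - 82 = -82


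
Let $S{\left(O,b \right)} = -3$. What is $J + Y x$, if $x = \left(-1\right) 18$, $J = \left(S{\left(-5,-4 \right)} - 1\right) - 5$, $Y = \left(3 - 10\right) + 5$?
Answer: $27$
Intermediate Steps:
$Y = -2$ ($Y = \left(3 - 10\right) + 5 = -7 + 5 = -2$)
$J = -9$ ($J = \left(-3 - 1\right) - 5 = -4 - 5 = -9$)
$x = -18$
$J + Y x = -9 - -36 = -9 + 36 = 27$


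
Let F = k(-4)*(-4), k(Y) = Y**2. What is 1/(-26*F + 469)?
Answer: 1/2133 ≈ 0.00046882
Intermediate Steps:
F = -64 (F = (-4)**2*(-4) = 16*(-4) = -64)
1/(-26*F + 469) = 1/(-26*(-64) + 469) = 1/(1664 + 469) = 1/2133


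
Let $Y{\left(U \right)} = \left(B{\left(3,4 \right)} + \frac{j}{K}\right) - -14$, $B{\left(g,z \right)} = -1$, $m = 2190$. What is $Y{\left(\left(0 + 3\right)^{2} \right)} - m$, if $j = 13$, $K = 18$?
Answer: $- \frac{39173}{18} \approx -2176.3$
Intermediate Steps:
$Y{\left(U \right)} = \frac{247}{18}$ ($Y{\left(U \right)} = \left(-1 + \frac{13}{18}\right) - -14 = \left(-1 + 13 \cdot \frac{1}{18}\right) + 14 = \left(-1 + \frac{13}{18}\right) + 14 = - \frac{5}{18} + 14 = \frac{247}{18}$)
$Y{\left(\left(0 + 3\right)^{2} \right)} - m = \frac{247}{18} - 2190 = - \frac{39173}{18}$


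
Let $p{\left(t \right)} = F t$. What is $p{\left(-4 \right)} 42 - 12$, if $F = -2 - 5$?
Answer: $1164$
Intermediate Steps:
$F = -7$ ($F = -2 - 5 = -7$)
$p{\left(t \right)} = - 7 t$
$p{\left(-4 \right)} 42 - 12 = \left(-7\right) \left(-4\right) 42 - 12 = 28 \cdot 42 - 12 = 1176 - 12 = 1164$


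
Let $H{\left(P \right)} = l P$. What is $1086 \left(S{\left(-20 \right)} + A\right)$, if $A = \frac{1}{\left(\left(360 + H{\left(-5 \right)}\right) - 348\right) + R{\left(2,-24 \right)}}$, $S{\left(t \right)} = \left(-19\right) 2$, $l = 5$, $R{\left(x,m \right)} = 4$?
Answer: $- \frac{124166}{3} \approx -41389.0$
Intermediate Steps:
$H{\left(P \right)} = 5 P$
$S{\left(t \right)} = -38$
$A = - \frac{1}{9}$ ($A = \frac{1}{\left(\left(360 + 5 \left(-5\right)\right) - 348\right) + 4} = \frac{1}{\left(\left(360 - 25\right) - 348\right) + 4} = \frac{1}{\left(335 - 348\right) + 4} = \frac{1}{-13 + 4} = \frac{1}{-9} = - \frac{1}{9} \approx -0.11111$)
$1086 \left(S{\left(-20 \right)} + A\right) = 1086 \left(-38 - \frac{1}{9}\right) = 1086 \left(- \frac{343}{9}\right) = - \frac{124166}{3}$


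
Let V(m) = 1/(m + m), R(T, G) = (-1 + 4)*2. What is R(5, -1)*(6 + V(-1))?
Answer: 33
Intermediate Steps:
R(T, G) = 6 (R(T, G) = 3*2 = 6)
V(m) = 1/(2*m)
R(5, -1)*(6 + V(-1)) = 6*(6 + (1/2)/(-1)) = 6*(6 + (1/2)*(-1)) = 6*(6 - 1/2) = 6*(11/2) = 33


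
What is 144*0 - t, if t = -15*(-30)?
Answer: -450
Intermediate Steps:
t = 450
144*0 - t = 144*0 - 1*450 = 0 - 450 = -450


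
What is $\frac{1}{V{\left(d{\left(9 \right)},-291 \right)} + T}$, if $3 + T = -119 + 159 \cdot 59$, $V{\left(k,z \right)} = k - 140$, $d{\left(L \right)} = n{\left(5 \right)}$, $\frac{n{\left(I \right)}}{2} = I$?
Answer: $\frac{1}{9129} \approx 0.00010954$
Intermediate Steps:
$n{\left(I \right)} = 2 I$
$d{\left(L \right)} = 10$ ($d{\left(L \right)} = 2 \cdot 5 = 10$)
$V{\left(k,z \right)} = -140 + k$
$T = 9259$ ($T = -3 + \left(-119 + 159 \cdot 59\right) = -3 + \left(-119 + 9381\right) = -3 + 9262 = 9259$)
$\frac{1}{V{\left(d{\left(9 \right)},-291 \right)} + T} = \frac{1}{\left(-140 + 10\right) + 9259} = \frac{1}{-130 + 9259} = \frac{1}{9129}$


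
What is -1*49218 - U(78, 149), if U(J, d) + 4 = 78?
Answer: -49292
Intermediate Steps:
U(J, d) = 74 (U(J, d) = -4 + 78 = 74)
-1*49218 - U(78, 149) = -1*49218 - 1*74 = -49218 - 74 = -49292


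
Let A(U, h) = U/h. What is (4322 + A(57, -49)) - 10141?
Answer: -285188/49 ≈ -5820.2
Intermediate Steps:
(4322 + A(57, -49)) - 10141 = (4322 + 57/(-49)) - 10141 = (4322 + 57*(-1/49)) - 10141 = (4322 - 57/49) - 10141 = 211721/49 - 10141 = -285188/49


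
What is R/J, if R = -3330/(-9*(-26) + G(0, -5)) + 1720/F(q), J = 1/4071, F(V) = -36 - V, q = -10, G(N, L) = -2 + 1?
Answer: -991980570/3029 ≈ -3.2749e+5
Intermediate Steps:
G(N, L) = -1
J = 1/4071 ≈ 0.00024564
R = -243670/3029 (R = -3330/(-9*(-26) - 1) + 1720/(-36 - 1*(-10)) = -3330/(234 - 1) + 1720/(-36 + 10) = -3330/233 + 1720/(-26) = -3330*1/233 + 1720*(-1/26) = -3330/233 - 860/13 = -243670/3029 ≈ -80.446)
R/J = -243670/(3029*1/4071) = -243670/3029*4071 = -991980570/3029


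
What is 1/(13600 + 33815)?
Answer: 1/47415 ≈ 2.1090e-5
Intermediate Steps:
1/(13600 + 33815) = 1/47415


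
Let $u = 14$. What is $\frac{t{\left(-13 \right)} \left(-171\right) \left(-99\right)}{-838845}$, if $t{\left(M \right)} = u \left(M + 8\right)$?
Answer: $\frac{3762}{2663} \approx 1.4127$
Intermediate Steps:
$t{\left(M \right)} = 112 + 14 M$ ($t{\left(M \right)} = 14 \left(M + 8\right) = 14 \left(8 + M\right) = 112 + 14 M$)
$\frac{t{\left(-13 \right)} \left(-171\right) \left(-99\right)}{-838845} = \frac{\left(112 + 14 \left(-13\right)\right) \left(-171\right) \left(-99\right)}{-838845} = \left(112 - 182\right) \left(-171\right) \left(-99\right) \left(- \frac{1}{838845}\right) = \left(-70\right) \left(-171\right) \left(-99\right) \left(- \frac{1}{838845}\right) = 11970 \left(-99\right) \left(- \frac{1}{838845}\right) = \left(-1185030\right) \left(- \frac{1}{838845}\right) = \frac{3762}{2663}$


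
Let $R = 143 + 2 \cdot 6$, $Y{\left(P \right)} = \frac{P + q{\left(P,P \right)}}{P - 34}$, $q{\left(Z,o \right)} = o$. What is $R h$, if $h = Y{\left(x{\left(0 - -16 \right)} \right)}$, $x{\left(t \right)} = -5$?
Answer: $\frac{1550}{39} \approx 39.744$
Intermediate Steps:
$Y{\left(P \right)} = \frac{2 P}{-34 + P}$ ($Y{\left(P \right)} = \frac{P + P}{P - 34} = \frac{2 P}{-34 + P}$)
$h = \frac{10}{39}$ ($h = 2 \left(-5\right) \frac{1}{-34 - 5} = 2 \left(-5\right) \frac{1}{-39} = 2 \left(-5\right) \left(- \frac{1}{39}\right) = \frac{10}{39} \approx 0.25641$)
$R = 155$ ($R = 143 + 12 = 155$)
$R h = 155 \cdot \frac{10}{39} = \frac{1550}{39}$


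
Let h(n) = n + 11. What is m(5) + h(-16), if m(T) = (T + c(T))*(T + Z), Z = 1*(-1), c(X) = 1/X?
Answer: 79/5 ≈ 15.800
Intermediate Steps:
h(n) = 11 + n
Z = -1
m(T) = (-1 + T)*(T + 1/T) (m(T) = (T + 1/T)*(T - 1) = (T + 1/T)*(-1 + T) = (-1 + T)*(T + 1/T))
m(5) + h(-16) = (1 + 5**2 - 1*5 - 1/5) + (11 - 16) = (1 + 25 - 5 - 1*1/5) - 5 = (1 + 25 - 5 - 1/5) - 5 = 104/5 - 5 = 79/5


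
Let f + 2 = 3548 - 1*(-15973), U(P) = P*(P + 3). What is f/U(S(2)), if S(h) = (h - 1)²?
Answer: 19519/4 ≈ 4879.8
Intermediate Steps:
S(h) = (-1 + h)²
U(P) = P*(3 + P)
f = 19519 (f = -2 + (3548 - 1*(-15973)) = -2 + (3548 + 15973) = -2 + 19521 = 19519)
f/U(S(2)) = 19519/(((-1 + 2)²*(3 + (-1 + 2)²))) = 19519/((1²*(3 + 1²))) = 19519/((1*(3 + 1))) = 19519/((1*4)) = 19519/4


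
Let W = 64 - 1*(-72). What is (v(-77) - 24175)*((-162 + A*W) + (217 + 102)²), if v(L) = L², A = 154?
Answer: -2235919578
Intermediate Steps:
W = 136 (W = 64 + 72 = 136)
(v(-77) - 24175)*((-162 + A*W) + (217 + 102)²) = ((-77)² - 24175)*((-162 + 154*136) + (217 + 102)²) = (5929 - 24175)*((-162 + 20944) + 319²) = -18246*(20782 + 101761) = -18246*122543 = -2235919578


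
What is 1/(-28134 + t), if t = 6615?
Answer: -1/21519 ≈ -4.6471e-5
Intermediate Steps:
1/(-28134 + t) = 1/(-28134 + 6615) = 1/(-21519) = -1/21519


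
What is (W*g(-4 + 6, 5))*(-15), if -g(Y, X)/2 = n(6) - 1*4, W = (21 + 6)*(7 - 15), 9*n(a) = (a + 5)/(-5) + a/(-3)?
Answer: 28944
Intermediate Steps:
n(a) = -⅑ - 8*a/135 (n(a) = ((a + 5)/(-5) + a/(-3))/9 = ((5 + a)*(-⅕) + a*(-⅓))/9 = ((-1 - a/5) - a/3)/9 = (-1 - 8*a/15)/9 = -⅑ - 8*a/135)
W = -216 (W = 27*(-8) = -216)
g(Y, X) = 134/15 (g(Y, X) = -2*((-⅑ - 8/135*6) - 1*4) = -2*((-⅑ - 16/45) - 4) = -2*(-7/15 - 4) = -2*(-67/15) = 134/15)
(W*g(-4 + 6, 5))*(-15) = -216*134/15*(-15) = -9648/5*(-15) = 28944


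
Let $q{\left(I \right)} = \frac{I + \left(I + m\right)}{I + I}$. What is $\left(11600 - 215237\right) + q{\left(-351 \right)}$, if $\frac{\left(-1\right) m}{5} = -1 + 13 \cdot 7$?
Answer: $- \frac{7941779}{39} \approx -2.0364 \cdot 10^{5}$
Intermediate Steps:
$m = -450$ ($m = - 5 \left(-1 + 13 \cdot 7\right) = - 5 \left(-1 + 91\right) = \left(-5\right) 90 = -450$)
$q{\left(I \right)} = \frac{-450 + 2 I}{2 I}$ ($q{\left(I \right)} = \frac{I + \left(I - 450\right)}{I + I} = \frac{I + \left(-450 + I\right)}{2 I} = \left(-450 + 2 I\right) \frac{1}{2 I} = \frac{-450 + 2 I}{2 I}$)
$\left(11600 - 215237\right) + q{\left(-351 \right)} = \left(11600 - 215237\right) + \frac{-225 - 351}{-351} = -203637 - - \frac{64}{39} = -203637 + \frac{64}{39} = - \frac{7941779}{39}$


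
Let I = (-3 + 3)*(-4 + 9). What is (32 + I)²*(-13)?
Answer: -13312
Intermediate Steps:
I = 0 (I = 0*5 = 0)
(32 + I)²*(-13) = (32 + 0)²*(-13) = 32²*(-13) = 1024*(-13) = -13312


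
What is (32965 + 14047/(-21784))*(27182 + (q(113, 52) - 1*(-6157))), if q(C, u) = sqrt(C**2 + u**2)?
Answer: 23940586307907/21784 + 718095513*sqrt(15473)/21784 ≈ 1.1031e+9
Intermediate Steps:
(32965 + 14047/(-21784))*(27182 + (q(113, 52) - 1*(-6157))) = (32965 + 14047/(-21784))*(27182 + (sqrt(113**2 + 52**2) - 1*(-6157))) = (32965 + 14047*(-1/21784))*(27182 + (sqrt(12769 + 2704) + 6157)) = (32965 - 14047/21784)*(27182 + (sqrt(15473) + 6157)) = 718095513*(27182 + (6157 + sqrt(15473)))/21784 = 718095513*(33339 + sqrt(15473))/21784 = 23940586307907/21784 + 718095513*sqrt(15473)/21784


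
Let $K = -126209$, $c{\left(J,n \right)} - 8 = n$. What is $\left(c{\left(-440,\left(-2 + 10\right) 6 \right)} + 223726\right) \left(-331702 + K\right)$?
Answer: $-102472239402$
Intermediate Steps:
$c{\left(J,n \right)} = 8 + n$
$\left(c{\left(-440,\left(-2 + 10\right) 6 \right)} + 223726\right) \left(-331702 + K\right) = \left(\left(8 + \left(-2 + 10\right) 6\right) + 223726\right) \left(-331702 - 126209\right) = \left(\left(8 + 8 \cdot 6\right) + 223726\right) \left(-457911\right) = \left(\left(8 + 48\right) + 223726\right) \left(-457911\right) = \left(56 + 223726\right) \left(-457911\right) = 223782 \left(-457911\right) = -102472239402$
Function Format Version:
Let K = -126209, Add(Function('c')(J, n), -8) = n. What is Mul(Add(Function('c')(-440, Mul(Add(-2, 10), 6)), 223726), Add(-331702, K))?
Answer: -102472239402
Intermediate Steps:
Function('c')(J, n) = Add(8, n)
Mul(Add(Function('c')(-440, Mul(Add(-2, 10), 6)), 223726), Add(-331702, K)) = Mul(Add(Add(8, Mul(Add(-2, 10), 6)), 223726), Add(-331702, -126209)) = Mul(Add(Add(8, Mul(8, 6)), 223726), -457911) = Mul(Add(Add(8, 48), 223726), -457911) = Mul(Add(56, 223726), -457911) = Mul(223782, -457911) = -102472239402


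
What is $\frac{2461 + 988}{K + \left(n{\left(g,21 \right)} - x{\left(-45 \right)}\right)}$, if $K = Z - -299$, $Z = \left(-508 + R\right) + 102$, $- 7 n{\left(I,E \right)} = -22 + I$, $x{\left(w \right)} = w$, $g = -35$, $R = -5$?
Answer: $- \frac{24143}{412} \approx -58.599$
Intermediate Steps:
$n{\left(I,E \right)} = \frac{22}{7} - \frac{I}{7}$ ($n{\left(I,E \right)} = - \frac{-22 + I}{7} = \frac{22}{7} - \frac{I}{7}$)
$Z = -411$ ($Z = \left(-508 - 5\right) + 102 = -513 + 102 = -411$)
$K = -112$ ($K = -411 - -299 = -411 + 299 = -112$)
$\frac{2461 + 988}{K + \left(n{\left(g,21 \right)} - x{\left(-45 \right)}\right)} = \frac{2461 + 988}{-112 + \left(\left(\frac{22}{7} - -5\right) - -45\right)} = \frac{3449}{-112 + \left(\left(\frac{22}{7} + 5\right) + 45\right)} = \frac{3449}{-112 + \left(\frac{57}{7} + 45\right)} = \frac{3449}{-112 + \frac{372}{7}} = \frac{3449}{- \frac{412}{7}} = 3449 \left(- \frac{7}{412}\right) = - \frac{24143}{412}$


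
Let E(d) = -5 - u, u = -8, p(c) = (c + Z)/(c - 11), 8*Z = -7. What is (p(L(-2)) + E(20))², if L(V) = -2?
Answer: 112225/10816 ≈ 10.376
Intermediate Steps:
Z = -7/8 (Z = (⅛)*(-7) = -7/8 ≈ -0.87500)
p(c) = (-7/8 + c)/(-11 + c) (p(c) = (c - 7/8)/(c - 11) = (-7/8 + c)/(-11 + c))
E(d) = 3 (E(d) = -5 - 1*(-8) = -5 + 8 = 3)
(p(L(-2)) + E(20))² = ((-7/8 - 2)/(-11 - 2) + 3)² = (-23/8/(-13) + 3)² = (-1/13*(-23/8) + 3)² = (23/104 + 3)² = (335/104)² = 112225/10816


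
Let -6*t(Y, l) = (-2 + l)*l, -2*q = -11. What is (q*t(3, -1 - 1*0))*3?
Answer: -33/4 ≈ -8.2500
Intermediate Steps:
q = 11/2 (q = -½*(-11) = 11/2 ≈ 5.5000)
t(Y, l) = -l*(-2 + l)/6 (t(Y, l) = -(-2 + l)*l/6 = -l*(-2 + l)/6)
(q*t(3, -1 - 1*0))*3 = (11*((-1 - 1*0)*(2 - (-1 - 1*0))/6)/2)*3 = (11*((-1 + 0)*(2 - (-1 + 0))/6)/2)*3 = (11*((⅙)*(-1)*(2 - 1*(-1)))/2)*3 = (11*((⅙)*(-1)*(2 + 1))/2)*3 = (11*((⅙)*(-1)*3)/2)*3 = ((11/2)*(-½))*3 = -11/4*3 = -33/4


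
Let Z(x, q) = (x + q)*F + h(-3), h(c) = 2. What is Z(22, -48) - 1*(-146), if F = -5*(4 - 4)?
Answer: 148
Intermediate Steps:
F = 0 (F = -5*0 = 0)
Z(x, q) = 2 (Z(x, q) = (x + q)*0 + 2 = (q + x)*0 + 2 = 0 + 2 = 2)
Z(22, -48) - 1*(-146) = 2 - 1*(-146) = 2 + 146 = 148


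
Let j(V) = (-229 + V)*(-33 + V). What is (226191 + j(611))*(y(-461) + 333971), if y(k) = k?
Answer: 149074634370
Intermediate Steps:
(226191 + j(611))*(y(-461) + 333971) = (226191 + (7557 + 611² - 262*611))*(-461 + 333971) = (226191 + (7557 + 373321 - 160082))*333510 = (226191 + 220796)*333510 = 446987*333510 = 149074634370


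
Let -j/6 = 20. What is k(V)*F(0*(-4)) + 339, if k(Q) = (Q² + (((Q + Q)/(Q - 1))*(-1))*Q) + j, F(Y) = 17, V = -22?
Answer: 166577/23 ≈ 7242.5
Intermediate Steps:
j = -120 (j = -6*20 = -120)
k(Q) = -120 + Q² - 2*Q²/(-1 + Q) (k(Q) = (Q² + (((Q + Q)/(Q - 1))*(-1))*Q) - 120 = (Q² + (((2*Q)/(-1 + Q))*(-1))*Q) - 120 = (Q² + ((2*Q/(-1 + Q))*(-1))*Q) - 120 = (Q² + (-2*Q/(-1 + Q))*Q) - 120 = (Q² - 2*Q²/(-1 + Q)) - 120 = -120 + Q² - 2*Q²/(-1 + Q))
k(V)*F(0*(-4)) + 339 = ((120 + (-22)³ - 120*(-22) - 3*(-22)²)/(-1 - 22))*17 + 339 = ((120 - 10648 + 2640 - 3*484)/(-23))*17 + 339 = -(120 - 10648 + 2640 - 1452)/23*17 + 339 = -1/23*(-9340)*17 + 339 = (9340/23)*17 + 339 = 158780/23 + 339 = 166577/23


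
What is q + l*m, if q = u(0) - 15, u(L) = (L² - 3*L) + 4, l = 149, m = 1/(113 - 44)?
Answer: -610/69 ≈ -8.8406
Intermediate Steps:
m = 1/69 ≈ 0.014493
u(L) = 4 + L² - 3*L
q = -11 (q = (4 + 0² - 3*0) - 15 = (4 + 0 + 0) - 15 = 4 - 15 = -11)
q + l*m = -11 + 149*(1/69) = -11 + 149/69 = -610/69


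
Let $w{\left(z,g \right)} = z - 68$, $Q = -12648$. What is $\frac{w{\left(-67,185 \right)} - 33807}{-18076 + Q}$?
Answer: $\frac{16971}{15362} \approx 1.1047$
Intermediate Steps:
$w{\left(z,g \right)} = -68 + z$ ($w{\left(z,g \right)} = z - 68 = -68 + z$)
$\frac{w{\left(-67,185 \right)} - 33807}{-18076 + Q} = \frac{\left(-68 - 67\right) - 33807}{-18076 - 12648} = \frac{-135 - 33807}{-30724} = \left(-33942\right) \left(- \frac{1}{30724}\right) = \frac{16971}{15362}$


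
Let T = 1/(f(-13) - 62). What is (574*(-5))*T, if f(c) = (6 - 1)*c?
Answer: 2870/127 ≈ 22.598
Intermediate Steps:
f(c) = 5*c
T = -1/127 (T = 1/(5*(-13) - 62) = 1/(-65 - 62) = 1/(-127) = -1/127 ≈ -0.0078740)
(574*(-5))*T = (574*(-5))*(-1/127) = -2870*(-1/127) = 2870/127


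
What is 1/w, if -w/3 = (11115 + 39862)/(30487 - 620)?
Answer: -29867/152931 ≈ -0.19530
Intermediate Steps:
w = -152931/29867 (w = -3*(11115 + 39862)/(30487 - 620) = -152931/29867 ≈ -5.1204)
1/w = 1/(-152931/29867) = -29867/152931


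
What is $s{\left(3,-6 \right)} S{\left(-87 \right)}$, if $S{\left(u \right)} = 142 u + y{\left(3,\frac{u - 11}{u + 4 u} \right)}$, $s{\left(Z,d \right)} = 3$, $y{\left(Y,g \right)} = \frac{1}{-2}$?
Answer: $- \frac{74127}{2} \approx -37064.0$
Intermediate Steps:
$y{\left(Y,g \right)} = - \frac{1}{2}$
$S{\left(u \right)} = - \frac{1}{2} + 142 u$ ($S{\left(u \right)} = 142 u - \frac{1}{2} = - \frac{1}{2} + 142 u$)
$s{\left(3,-6 \right)} S{\left(-87 \right)} = 3 \left(- \frac{1}{2} + 142 \left(-87\right)\right) = 3 \left(- \frac{1}{2} - 12354\right) = 3 \left(- \frac{24709}{2}\right) = - \frac{74127}{2}$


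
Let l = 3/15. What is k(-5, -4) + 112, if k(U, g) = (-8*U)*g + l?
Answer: -239/5 ≈ -47.800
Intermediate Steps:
l = ⅕ (l = 3*(1/15) = ⅕ ≈ 0.20000)
k(U, g) = ⅕ - 8*U*g (k(U, g) = (-8*U)*g + ⅕ = -8*U*g + ⅕ = ⅕ - 8*U*g)
k(-5, -4) + 112 = (⅕ - 8*(-5)*(-4)) + 112 = (⅕ - 160) + 112 = -799/5 + 112 = -239/5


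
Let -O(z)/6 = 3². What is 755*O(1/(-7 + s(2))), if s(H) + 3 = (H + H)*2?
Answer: -40770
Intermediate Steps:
s(H) = -3 + 4*H (s(H) = -3 + (H + H)*2 = -3 + (2*H)*2 = -3 + 4*H)
O(z) = -54 (O(z) = -6*3² = -6*9 = -54)
755*O(1/(-7 + s(2))) = 755*(-54) = -40770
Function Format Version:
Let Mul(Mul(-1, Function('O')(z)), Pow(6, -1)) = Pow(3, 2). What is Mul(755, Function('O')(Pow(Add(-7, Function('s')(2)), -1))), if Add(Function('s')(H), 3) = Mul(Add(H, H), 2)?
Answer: -40770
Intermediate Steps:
Function('s')(H) = Add(-3, Mul(4, H)) (Function('s')(H) = Add(-3, Mul(Add(H, H), 2)) = Add(-3, Mul(Mul(2, H), 2)) = Add(-3, Mul(4, H)))
Function('O')(z) = -54 (Function('O')(z) = Mul(-6, Pow(3, 2)) = Mul(-6, 9) = -54)
Mul(755, Function('O')(Pow(Add(-7, Function('s')(2)), -1))) = Mul(755, -54) = -40770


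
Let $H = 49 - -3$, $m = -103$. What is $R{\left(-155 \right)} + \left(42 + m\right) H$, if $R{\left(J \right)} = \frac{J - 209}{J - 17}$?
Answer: $- \frac{136305}{43} \approx -3169.9$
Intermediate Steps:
$H = 52$ ($H = 49 + 3 = 52$)
$R{\left(J \right)} = \frac{-209 + J}{-17 + J}$
$R{\left(-155 \right)} + \left(42 + m\right) H = \frac{-209 - 155}{-17 - 155} + \left(42 - 103\right) 52 = \frac{1}{-172} \left(-364\right) - 3172 = \left(- \frac{1}{172}\right) \left(-364\right) - 3172 = \frac{91}{43} - 3172 = - \frac{136305}{43}$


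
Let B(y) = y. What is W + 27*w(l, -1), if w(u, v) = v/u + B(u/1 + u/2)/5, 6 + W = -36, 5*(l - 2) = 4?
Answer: -10137/350 ≈ -28.963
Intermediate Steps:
l = 14/5 (l = 2 + (⅕)*4 = 2 + ⅘ = 14/5 ≈ 2.8000)
W = -42 (W = -6 - 36 = -42)
w(u, v) = 3*u/10 + v/u (w(u, v) = v/u + (u/1 + u/2)/5 = v/u + (u*1 + u*(½))*(⅕) = v/u + (u + u/2)*(⅕) = v/u + (3*u/2)*(⅕) = v/u + 3*u/10 = 3*u/10 + v/u)
W + 27*w(l, -1) = -42 + 27*((3/10)*(14/5) - 1/14/5) = -42 + 27*(21/25 - 1*5/14) = -42 + 27*(21/25 - 5/14) = -42 + 27*(169/350) = -42 + 4563/350 = -10137/350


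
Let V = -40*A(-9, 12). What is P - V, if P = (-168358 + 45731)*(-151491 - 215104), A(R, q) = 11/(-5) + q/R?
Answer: 134863334771/3 ≈ 4.4954e+10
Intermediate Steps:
A(R, q) = -11/5 + q/R (A(R, q) = 11*(-⅕) + q/R = -11/5 + q/R)
V = 424/3 (V = -40*(-11/5 + 12/(-9)) = -40*(-11/5 + 12*(-⅑)) = -40*(-11/5 - 4/3) = -40*(-53/15) = 424/3 ≈ 141.33)
P = 44954445065 (P = -122627*(-366595) = 44954445065)
P - V = 44954445065 - 1*424/3 = 44954445065 - 424/3 = 134863334771/3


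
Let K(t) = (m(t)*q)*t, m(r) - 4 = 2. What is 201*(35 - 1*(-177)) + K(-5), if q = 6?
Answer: 42432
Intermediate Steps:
m(r) = 6 (m(r) = 4 + 2 = 6)
K(t) = 36*t (K(t) = (6*6)*t = 36*t)
201*(35 - 1*(-177)) + K(-5) = 201*(35 - 1*(-177)) + 36*(-5) = 201*(35 + 177) - 180 = 201*212 - 180 = 42612 - 180 = 42432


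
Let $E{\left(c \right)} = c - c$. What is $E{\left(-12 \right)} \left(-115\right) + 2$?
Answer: $2$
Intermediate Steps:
$E{\left(c \right)} = 0$
$E{\left(-12 \right)} \left(-115\right) + 2 = 0 \left(-115\right) + 2 = 0 + 2 = 2$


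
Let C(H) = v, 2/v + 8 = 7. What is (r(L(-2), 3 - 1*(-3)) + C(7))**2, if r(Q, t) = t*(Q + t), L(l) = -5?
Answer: 16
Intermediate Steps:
v = -2 (v = 2/(-8 + 7) = 2/(-1) = 2*(-1) = -2)
C(H) = -2
(r(L(-2), 3 - 1*(-3)) + C(7))**2 = ((3 - 1*(-3))*(-5 + (3 - 1*(-3))) - 2)**2 = ((3 + 3)*(-5 + (3 + 3)) - 2)**2 = (6*(-5 + 6) - 2)**2 = (6*1 - 2)**2 = (6 - 2)**2 = 4**2 = 16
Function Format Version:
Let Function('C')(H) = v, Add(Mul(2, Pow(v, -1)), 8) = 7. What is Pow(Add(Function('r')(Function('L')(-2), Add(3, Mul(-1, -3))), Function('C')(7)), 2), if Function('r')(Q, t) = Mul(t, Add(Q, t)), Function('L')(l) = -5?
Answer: 16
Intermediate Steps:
v = -2 (v = Mul(2, Pow(Add(-8, 7), -1)) = Mul(2, Pow(-1, -1)) = Mul(2, -1) = -2)
Function('C')(H) = -2
Pow(Add(Function('r')(Function('L')(-2), Add(3, Mul(-1, -3))), Function('C')(7)), 2) = Pow(Add(Mul(Add(3, Mul(-1, -3)), Add(-5, Add(3, Mul(-1, -3)))), -2), 2) = Pow(Add(Mul(Add(3, 3), Add(-5, Add(3, 3))), -2), 2) = Pow(Add(Mul(6, Add(-5, 6)), -2), 2) = Pow(Add(Mul(6, 1), -2), 2) = Pow(Add(6, -2), 2) = Pow(4, 2) = 16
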